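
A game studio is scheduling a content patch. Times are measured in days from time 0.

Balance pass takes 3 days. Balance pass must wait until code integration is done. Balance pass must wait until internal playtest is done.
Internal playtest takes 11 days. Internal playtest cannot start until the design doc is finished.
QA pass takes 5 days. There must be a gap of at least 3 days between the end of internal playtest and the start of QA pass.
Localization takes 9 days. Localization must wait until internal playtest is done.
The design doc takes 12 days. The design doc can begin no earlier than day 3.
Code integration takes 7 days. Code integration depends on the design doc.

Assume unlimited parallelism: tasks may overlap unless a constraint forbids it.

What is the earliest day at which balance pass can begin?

26

After its own release at day 3, the design doc can start at day 3 and finishes at day 15.
Internal playtest cannot begin until the design doc (finishes day 15). It runs from day 15 to 15 + 11 = day 26.
Code integration waits on the design doc (finishes day 15), so it starts at day 15 and finishes at 15 + 7 = day 22.
Balance pass waits on code integration (finishes day 22); internal playtest (finishes day 26). The latest of these is day 26, which is the earliest balance pass can start.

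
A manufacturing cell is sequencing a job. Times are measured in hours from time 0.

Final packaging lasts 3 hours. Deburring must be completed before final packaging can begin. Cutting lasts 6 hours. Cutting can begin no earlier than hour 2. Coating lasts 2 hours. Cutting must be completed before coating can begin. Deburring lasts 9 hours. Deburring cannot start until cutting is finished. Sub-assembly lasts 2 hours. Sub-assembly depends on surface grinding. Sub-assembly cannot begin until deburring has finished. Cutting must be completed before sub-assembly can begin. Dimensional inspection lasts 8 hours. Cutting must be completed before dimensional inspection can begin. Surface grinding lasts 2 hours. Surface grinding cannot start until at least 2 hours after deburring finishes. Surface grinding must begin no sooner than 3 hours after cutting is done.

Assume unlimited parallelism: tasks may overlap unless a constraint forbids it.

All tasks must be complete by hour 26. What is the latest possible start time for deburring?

11

To finish by hour 26, sub-assembly (duration 2) must start no later than hour 24.
Surface grinding has to be done before sub-assembly (must start by hour 24). That means finishing by hour 24, i.e. starting by 24 − 2 = hour 22.
Final packaging has no dependents, so it just needs to finish by hour 26. Starting by 26 − 3 = hour 23 achieves that.
For deburring: surface grinding (must start by hour 22, minus 2-hour gap → hour 20); sub-assembly (must start by hour 24); final packaging (must start by hour 23). The most restrictive is hour 20; with a 9-hour duration, deburring must start by hour 11.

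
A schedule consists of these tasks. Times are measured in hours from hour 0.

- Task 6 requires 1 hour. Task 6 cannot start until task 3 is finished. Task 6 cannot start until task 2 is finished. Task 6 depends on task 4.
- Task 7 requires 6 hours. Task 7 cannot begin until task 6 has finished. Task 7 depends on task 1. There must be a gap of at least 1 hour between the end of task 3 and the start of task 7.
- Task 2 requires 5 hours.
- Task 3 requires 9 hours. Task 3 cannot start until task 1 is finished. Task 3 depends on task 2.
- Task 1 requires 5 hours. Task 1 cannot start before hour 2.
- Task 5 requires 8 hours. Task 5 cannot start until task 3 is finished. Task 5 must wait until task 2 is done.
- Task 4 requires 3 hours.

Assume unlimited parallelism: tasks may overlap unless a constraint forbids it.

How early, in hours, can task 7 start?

17

Task 4 has no prerequisites, so it starts at hour 0 and finishes at hour 3.
Task 2 can start immediately at hour 0; it finishes at hour 5.
Task 1 cannot begin until its own release at hour 2. It runs from hour 2 to 2 + 5 = hour 7.
Task 3 has to wait for task 1 (finishes hour 7); task 2 (finishes hour 5). The latest of these is hour 7, so task 3 runs hour 7 to 7 + 9 = hour 16.
Task 6 needs all of task 3 (finishes hour 16); task 2 (finishes hour 5); task 4 (finishes hour 3). That puts its earliest start at hour 16; it finishes at 16 + 1 = hour 17.
Task 7 waits on task 6 (finishes hour 17); task 1 (finishes hour 7); task 3 (finishes hour 16, plus 1-hour gap → hour 17). The latest of these is hour 17, which is the earliest task 7 can start.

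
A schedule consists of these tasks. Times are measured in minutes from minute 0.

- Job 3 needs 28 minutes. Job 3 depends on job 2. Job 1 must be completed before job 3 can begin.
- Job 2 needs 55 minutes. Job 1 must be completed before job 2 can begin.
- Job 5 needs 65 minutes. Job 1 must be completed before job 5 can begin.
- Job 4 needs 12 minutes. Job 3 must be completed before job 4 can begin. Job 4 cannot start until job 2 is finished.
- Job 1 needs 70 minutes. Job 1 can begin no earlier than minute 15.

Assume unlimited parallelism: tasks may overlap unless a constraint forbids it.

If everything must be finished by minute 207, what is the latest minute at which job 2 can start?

Job 4 has no dependents, so it just needs to finish by minute 207. Starting by 207 − 12 = minute 195 achieves that.
Since job 4 (must start by minute 195) depends on it, job 3 must finish by minute 195. Backing off its 28-minute duration gives a latest start of minute 167.
Job 2 feeds job 3 (must start by minute 167); job 4 (must start by minute 195). Taking the minimum, job 2 must finish by minute 167 and start by 167 − 55 = minute 112.

112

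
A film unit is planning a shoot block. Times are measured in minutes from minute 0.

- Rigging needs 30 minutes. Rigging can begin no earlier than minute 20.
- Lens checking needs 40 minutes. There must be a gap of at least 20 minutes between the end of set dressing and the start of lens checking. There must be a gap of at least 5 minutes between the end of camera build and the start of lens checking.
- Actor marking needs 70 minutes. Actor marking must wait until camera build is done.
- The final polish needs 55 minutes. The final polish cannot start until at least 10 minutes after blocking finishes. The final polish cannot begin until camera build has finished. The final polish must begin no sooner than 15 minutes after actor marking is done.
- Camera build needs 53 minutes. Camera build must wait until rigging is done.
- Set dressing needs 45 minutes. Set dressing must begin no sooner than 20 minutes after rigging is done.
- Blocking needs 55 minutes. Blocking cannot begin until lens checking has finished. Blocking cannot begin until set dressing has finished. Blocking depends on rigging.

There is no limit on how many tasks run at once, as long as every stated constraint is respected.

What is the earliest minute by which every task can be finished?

After its own release at minute 20, rigging can start at minute 20 and finishes at minute 50.
Camera build cannot begin until rigging (finishes minute 50). It runs from minute 50 to 50 + 53 = minute 103.
After camera build (finishes minute 103), actor marking can start at minute 103 and finishes at minute 173.
Set dressing waits on rigging (finishes minute 50, plus 20-minute gap → minute 70), so it starts at minute 70 and finishes at 70 + 45 = minute 115.
Lens checking has to wait for set dressing (finishes minute 115, plus 20-minute gap → minute 135); camera build (finishes minute 103, plus 5-minute gap → minute 108). The latest of these is minute 135, so lens checking runs minute 135 to 135 + 40 = minute 175.
Blocking cannot start until lens checking (finishes minute 175); set dressing (finishes minute 115); rigging (finishes minute 50). The controlling bound is minute 175, so blocking finishes at 175 + 55 = minute 230.
The final polish needs all of blocking (finishes minute 230, plus 10-minute gap → minute 240); camera build (finishes minute 103); actor marking (finishes minute 173, plus 15-minute gap → minute 188). That puts its earliest start at minute 240; it finishes at 240 + 55 = minute 295.
All tasks are finished once the last one completes. Finish times: Rigging at 50, Set dressing at 115, Camera build at 103, Lens checking at 175, Blocking at 230, Actor marking at 173, The final polish at 295. The latest is minute 295.

295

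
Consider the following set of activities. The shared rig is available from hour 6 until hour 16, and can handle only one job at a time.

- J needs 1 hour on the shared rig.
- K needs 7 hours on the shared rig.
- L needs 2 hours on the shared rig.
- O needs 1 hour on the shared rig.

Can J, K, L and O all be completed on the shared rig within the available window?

The shared rig window is 16 − 6 = 10 hours.
Running back to back, the jobs need 1 + 7 + 2 + 1 = 11 hours on the shared rig.
Since 11 > 10, they cannot all fit.

No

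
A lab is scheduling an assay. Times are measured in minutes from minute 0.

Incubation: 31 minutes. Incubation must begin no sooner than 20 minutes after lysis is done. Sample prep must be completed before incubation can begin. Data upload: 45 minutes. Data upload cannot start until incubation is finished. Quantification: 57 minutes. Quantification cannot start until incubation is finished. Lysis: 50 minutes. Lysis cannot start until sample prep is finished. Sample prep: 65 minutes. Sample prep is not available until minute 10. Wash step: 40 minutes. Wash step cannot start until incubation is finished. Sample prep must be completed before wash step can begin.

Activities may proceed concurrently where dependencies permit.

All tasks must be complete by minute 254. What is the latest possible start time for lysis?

Wash step has no dependents, so it just needs to finish by minute 254. Starting by 254 − 40 = minute 214 achieves that.
Quantification must finish by minute 254; it takes 57 minutes, so it must start by 254 − 57 = minute 197.
Data upload must finish by minute 254; it takes 45 minutes, so it must start by 254 − 45 = minute 209.
Incubation has several dependents: wash step (must start by minute 214); quantification (must start by minute 197); data upload (must start by minute 209). The earliest of those limits is minute 197, so incubation must start by 197 − 31 = minute 166.
Lysis must finish before incubation (must start by minute 166, minus 20-minute gap → minute 146). With a 50-minute duration, lysis must start by 146 − 50 = minute 96.

96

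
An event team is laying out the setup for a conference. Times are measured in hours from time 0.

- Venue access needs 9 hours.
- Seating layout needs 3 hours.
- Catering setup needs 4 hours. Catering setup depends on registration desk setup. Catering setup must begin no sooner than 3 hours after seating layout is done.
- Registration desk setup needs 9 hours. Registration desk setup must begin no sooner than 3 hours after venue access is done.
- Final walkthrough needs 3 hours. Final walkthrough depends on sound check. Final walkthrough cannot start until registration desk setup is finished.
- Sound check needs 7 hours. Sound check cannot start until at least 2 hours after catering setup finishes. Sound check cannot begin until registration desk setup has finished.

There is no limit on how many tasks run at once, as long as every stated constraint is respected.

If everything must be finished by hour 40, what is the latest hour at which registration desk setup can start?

15

Nothing follows final walkthrough; the deadline of hour 40 is its only limit. It must start by 40 − 3 = hour 37.
Sound check has to be done before final walkthrough (must start by hour 37). That means finishing by hour 37, i.e. starting by 37 − 7 = hour 30.
Catering setup feeds into sound check (must start by hour 30, minus 2-hour gap → hour 28); so catering setup must finish by hour 28 and therefore start by hour 24.
Registration desk setup has several dependents: catering setup (must start by hour 24); sound check (must start by hour 30); final walkthrough (must start by hour 37). The earliest of those limits is hour 24, so registration desk setup must start by 24 − 9 = hour 15.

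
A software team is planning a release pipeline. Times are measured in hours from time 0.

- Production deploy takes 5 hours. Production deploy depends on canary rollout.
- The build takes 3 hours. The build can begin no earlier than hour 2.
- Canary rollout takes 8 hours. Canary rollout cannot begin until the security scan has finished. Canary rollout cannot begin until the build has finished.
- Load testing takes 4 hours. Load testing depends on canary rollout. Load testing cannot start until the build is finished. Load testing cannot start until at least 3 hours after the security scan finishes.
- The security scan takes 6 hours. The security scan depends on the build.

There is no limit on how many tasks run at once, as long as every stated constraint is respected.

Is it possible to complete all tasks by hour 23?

No

The build cannot begin until its own release at hour 2. It runs from hour 2 to 2 + 3 = hour 5.
The security scan cannot begin until the build (finishes hour 5). It runs from hour 5 to 5 + 6 = hour 11.
Canary rollout needs all of the security scan (finishes hour 11); the build (finishes hour 5). That puts its earliest start at hour 11; it finishes at 11 + 8 = hour 19.
Production deploy waits on canary rollout (finishes hour 19), so it starts at hour 19 and finishes at 19 + 5 = hour 24.
Load testing has to wait for canary rollout (finishes hour 19); the build (finishes hour 5); the security scan (finishes hour 11, plus 3-hour gap → hour 14). The latest of these is hour 19, so load testing runs hour 19 to 19 + 4 = hour 23.
The earliest everything can be done is hour 24, which is after the deadline of 23, so it is not possible.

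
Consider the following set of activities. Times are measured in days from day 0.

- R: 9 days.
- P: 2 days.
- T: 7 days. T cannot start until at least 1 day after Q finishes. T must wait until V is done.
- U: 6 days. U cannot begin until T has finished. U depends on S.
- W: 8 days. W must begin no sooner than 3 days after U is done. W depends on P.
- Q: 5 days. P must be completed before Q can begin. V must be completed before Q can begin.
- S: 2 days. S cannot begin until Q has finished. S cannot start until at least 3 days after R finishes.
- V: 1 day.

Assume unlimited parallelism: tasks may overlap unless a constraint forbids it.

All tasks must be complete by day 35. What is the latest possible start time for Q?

5

Nothing follows W; the deadline of day 35 is its only limit. It must start by 35 − 8 = day 27.
U feeds into W (must start by day 27, minus 3-day gap → day 24); so U must finish by day 24 and therefore start by day 18.
S has to be done before U (must start by day 18). That means finishing by day 18, i.e. starting by 18 − 2 = day 16.
T feeds into U (must start by day 18); so T must finish by day 18 and therefore start by day 11.
Q must finish in time for S (must start by day 16); T (must start by day 11, minus 1-day gap → day 10). The tightest is day 10, so Q must start by 10 − 5 = day 5.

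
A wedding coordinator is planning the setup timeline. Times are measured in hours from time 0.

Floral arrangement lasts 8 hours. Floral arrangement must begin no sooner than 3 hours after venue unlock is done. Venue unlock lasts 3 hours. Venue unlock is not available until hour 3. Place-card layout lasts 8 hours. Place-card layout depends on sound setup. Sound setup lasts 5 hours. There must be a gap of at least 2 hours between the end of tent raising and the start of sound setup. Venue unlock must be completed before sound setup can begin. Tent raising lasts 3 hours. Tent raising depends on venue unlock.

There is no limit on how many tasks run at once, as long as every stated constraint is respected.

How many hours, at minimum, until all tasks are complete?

Venue unlock cannot begin until its own release at hour 3. It runs from hour 3 to 3 + 3 = hour 6.
After venue unlock (finishes hour 6, plus 3-hour gap → hour 9), floral arrangement can start at hour 9 and finishes at hour 17.
Tent raising cannot begin until venue unlock (finishes hour 6). It runs from hour 6 to 6 + 3 = hour 9.
Sound setup cannot start until tent raising (finishes hour 9, plus 2-hour gap → hour 11); venue unlock (finishes hour 6). The controlling bound is hour 11, so sound setup finishes at 11 + 5 = hour 16.
After sound setup (finishes hour 16), place-card layout can start at hour 16 and finishes at hour 24.
All tasks are finished once the last one completes. Finish times: Venue unlock at 6, Tent raising at 9, Floral arrangement at 17, Sound setup at 16, Place-card layout at 24. The latest is hour 24.

24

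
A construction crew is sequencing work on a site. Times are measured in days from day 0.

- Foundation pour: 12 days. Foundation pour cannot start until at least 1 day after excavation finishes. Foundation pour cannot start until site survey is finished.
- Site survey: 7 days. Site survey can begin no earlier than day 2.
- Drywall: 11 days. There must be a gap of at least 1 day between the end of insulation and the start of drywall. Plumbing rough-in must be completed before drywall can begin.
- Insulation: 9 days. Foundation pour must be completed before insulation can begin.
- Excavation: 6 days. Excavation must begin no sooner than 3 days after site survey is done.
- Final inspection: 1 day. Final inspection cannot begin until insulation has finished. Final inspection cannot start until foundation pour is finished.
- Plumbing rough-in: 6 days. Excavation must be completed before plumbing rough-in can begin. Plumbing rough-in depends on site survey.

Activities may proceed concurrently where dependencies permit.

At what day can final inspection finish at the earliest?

Site survey waits on its own release at day 2, so it starts at day 2 and finishes at 2 + 7 = day 9.
Excavation waits on site survey (finishes day 9, plus 3-day gap → day 12), so it starts at day 12 and finishes at 12 + 6 = day 18.
Foundation pour has to wait for excavation (finishes day 18, plus 1-day gap → day 19); site survey (finishes day 9). The latest of these is day 19, so foundation pour runs day 19 to 19 + 12 = day 31.
Insulation waits on foundation pour (finishes day 31), so it starts at day 31 and finishes at 31 + 9 = day 40.
For final inspection: insulation (finishes day 40); foundation pour (finishes day 31). Taking the maximum gives a start of day 40, and it finishes at 40 + 1 = day 41.

41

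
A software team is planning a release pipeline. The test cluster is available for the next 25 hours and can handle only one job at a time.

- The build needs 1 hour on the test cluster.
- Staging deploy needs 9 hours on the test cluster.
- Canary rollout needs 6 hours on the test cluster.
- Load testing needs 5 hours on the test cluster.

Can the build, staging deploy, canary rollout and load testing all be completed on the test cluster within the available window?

Running back to back, the jobs need 1 + 9 + 6 + 5 = 21 hours on the test cluster.
Since 21 ≤ 25, they fit within the window.

Yes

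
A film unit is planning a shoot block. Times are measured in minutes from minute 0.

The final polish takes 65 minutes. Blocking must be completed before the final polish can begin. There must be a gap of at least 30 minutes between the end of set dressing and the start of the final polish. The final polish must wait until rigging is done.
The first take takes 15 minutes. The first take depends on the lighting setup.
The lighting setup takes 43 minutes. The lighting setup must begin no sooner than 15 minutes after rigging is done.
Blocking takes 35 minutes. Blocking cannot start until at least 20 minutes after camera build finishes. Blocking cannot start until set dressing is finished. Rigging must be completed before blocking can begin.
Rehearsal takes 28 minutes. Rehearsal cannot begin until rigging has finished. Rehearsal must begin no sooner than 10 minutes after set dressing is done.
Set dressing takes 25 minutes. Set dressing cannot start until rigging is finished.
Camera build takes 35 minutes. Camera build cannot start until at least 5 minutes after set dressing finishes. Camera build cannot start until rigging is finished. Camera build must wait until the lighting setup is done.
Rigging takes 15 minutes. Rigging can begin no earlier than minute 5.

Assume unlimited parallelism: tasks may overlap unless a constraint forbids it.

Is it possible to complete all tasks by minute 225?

Rigging cannot begin until its own release at minute 5. It runs from minute 5 to 5 + 15 = minute 20.
The lighting setup cannot begin until rigging (finishes minute 20, plus 15-minute gap → minute 35). It runs from minute 35 to 35 + 43 = minute 78.
After the lighting setup (finishes minute 78), the first take can start at minute 78 and finishes at minute 93.
Set dressing cannot begin until rigging (finishes minute 20). It runs from minute 20 to 20 + 25 = minute 45.
Rehearsal needs all of rigging (finishes minute 20); set dressing (finishes minute 45, plus 10-minute gap → minute 55). That puts its earliest start at minute 55; it finishes at 55 + 28 = minute 83.
Camera build has to wait for set dressing (finishes minute 45, plus 5-minute gap → minute 50); rigging (finishes minute 20); the lighting setup (finishes minute 78). The latest of these is minute 78, so camera build runs minute 78 to 78 + 35 = minute 113.
Blocking has to wait for camera build (finishes minute 113, plus 20-minute gap → minute 133); set dressing (finishes minute 45); rigging (finishes minute 20). The latest of these is minute 133, so blocking runs minute 133 to 133 + 35 = minute 168.
The final polish has to wait for blocking (finishes minute 168); set dressing (finishes minute 45, plus 30-minute gap → minute 75); rigging (finishes minute 20). The latest of these is minute 168, so the final polish runs minute 168 to 168 + 65 = minute 233.
The earliest everything can be done is minute 233, which is after the deadline of 225, so it is not possible.

No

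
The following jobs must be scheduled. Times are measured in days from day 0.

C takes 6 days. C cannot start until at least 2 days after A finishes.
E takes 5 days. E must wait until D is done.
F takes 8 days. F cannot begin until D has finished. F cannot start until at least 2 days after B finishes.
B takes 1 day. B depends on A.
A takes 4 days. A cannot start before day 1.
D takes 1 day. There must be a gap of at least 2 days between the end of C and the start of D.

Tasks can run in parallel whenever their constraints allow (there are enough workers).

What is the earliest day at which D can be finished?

After its own release at day 1, A can start at day 1 and finishes at day 5.
C cannot begin until A (finishes day 5, plus 2-day gap → day 7). It runs from day 7 to 7 + 6 = day 13.
After C (finishes day 13, plus 2-day gap → day 15), D can start at day 15 and finishes at day 16.

16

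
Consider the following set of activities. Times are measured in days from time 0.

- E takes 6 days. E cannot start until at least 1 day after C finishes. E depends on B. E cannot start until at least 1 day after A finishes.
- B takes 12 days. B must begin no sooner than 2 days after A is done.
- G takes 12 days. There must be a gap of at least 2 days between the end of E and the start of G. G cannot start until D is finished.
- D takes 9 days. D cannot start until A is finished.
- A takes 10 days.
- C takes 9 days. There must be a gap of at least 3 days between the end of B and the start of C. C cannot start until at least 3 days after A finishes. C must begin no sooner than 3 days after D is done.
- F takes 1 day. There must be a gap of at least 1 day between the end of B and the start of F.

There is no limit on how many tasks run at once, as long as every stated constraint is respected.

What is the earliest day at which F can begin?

A can start immediately at day 0; it finishes at day 10.
B cannot begin until A (finishes day 10, plus 2-day gap → day 12). It runs from day 12 to 12 + 12 = day 24.
F waits on B (finishes day 24, plus 1-day gap → day 25), so the earliest it can start is day 25.

25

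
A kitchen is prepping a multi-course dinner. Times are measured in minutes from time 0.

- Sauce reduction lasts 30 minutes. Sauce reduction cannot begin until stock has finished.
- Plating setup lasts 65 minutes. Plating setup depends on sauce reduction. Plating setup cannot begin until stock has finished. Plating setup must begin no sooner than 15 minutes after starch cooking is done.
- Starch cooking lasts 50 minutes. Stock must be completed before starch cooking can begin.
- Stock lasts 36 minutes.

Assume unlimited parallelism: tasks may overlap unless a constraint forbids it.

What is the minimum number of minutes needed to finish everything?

166

Stock has no prerequisites, so it starts at minute 0 and finishes at minute 36.
Starch cooking cannot begin until stock (finishes minute 36). It runs from minute 36 to 36 + 50 = minute 86.
Sauce reduction waits on stock (finishes minute 36), so it starts at minute 36 and finishes at 36 + 30 = minute 66.
Plating setup cannot start until sauce reduction (finishes minute 66); stock (finishes minute 36); starch cooking (finishes minute 86, plus 15-minute gap → minute 101). The controlling bound is minute 101, so plating setup finishes at 101 + 65 = minute 166.
All tasks are finished once the last one completes. Finish times: Stock at 36, Sauce reduction at 66, Starch cooking at 86, Plating setup at 166. The latest is minute 166.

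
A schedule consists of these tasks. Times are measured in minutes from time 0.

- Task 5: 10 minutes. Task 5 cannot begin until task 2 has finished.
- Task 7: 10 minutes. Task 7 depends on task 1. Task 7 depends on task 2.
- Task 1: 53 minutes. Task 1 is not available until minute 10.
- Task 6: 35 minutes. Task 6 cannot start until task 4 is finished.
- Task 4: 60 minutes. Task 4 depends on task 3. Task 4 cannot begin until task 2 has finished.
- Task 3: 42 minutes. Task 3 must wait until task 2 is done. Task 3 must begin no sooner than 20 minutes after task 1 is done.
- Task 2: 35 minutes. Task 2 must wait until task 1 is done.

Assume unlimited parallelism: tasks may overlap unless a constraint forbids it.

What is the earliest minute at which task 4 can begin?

140

After its own release at minute 10, task 1 can start at minute 10 and finishes at minute 63.
Task 2 cannot begin until task 1 (finishes minute 63). It runs from minute 63 to 63 + 35 = minute 98.
Task 3 needs all of task 2 (finishes minute 98); task 1 (finishes minute 63, plus 20-minute gap → minute 83). That puts its earliest start at minute 98; it finishes at 98 + 42 = minute 140.
Task 4 waits on task 3 (finishes minute 140); task 2 (finishes minute 98). The latest of these is minute 140, which is the earliest task 4 can start.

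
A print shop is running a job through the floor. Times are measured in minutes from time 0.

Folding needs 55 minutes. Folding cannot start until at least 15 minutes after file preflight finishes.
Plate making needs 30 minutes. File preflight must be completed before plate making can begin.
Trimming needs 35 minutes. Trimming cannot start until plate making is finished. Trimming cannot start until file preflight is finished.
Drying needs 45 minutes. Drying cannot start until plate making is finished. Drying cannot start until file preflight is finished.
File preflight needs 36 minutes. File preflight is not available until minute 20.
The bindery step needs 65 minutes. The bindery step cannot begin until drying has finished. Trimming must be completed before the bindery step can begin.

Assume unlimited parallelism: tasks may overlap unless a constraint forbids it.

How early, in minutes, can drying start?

After its own release at minute 20, file preflight can start at minute 20 and finishes at minute 56.
After file preflight (finishes minute 56), plate making can start at minute 56 and finishes at minute 86.
Drying waits on plate making (finishes minute 86); file preflight (finishes minute 56). The latest of these is minute 86, which is the earliest drying can start.

86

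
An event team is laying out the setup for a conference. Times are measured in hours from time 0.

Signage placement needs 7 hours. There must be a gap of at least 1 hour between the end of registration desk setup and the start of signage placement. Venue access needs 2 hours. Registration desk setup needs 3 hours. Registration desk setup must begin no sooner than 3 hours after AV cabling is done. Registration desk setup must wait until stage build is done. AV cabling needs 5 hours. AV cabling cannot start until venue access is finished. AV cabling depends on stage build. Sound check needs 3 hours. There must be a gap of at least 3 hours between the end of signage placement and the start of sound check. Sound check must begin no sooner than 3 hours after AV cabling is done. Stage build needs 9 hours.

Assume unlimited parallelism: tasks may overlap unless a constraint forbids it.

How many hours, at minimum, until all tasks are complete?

34

Stage build has no prerequisites, so it starts at hour 0 and finishes at hour 9.
Nothing blocks venue access, so it runs from hour 0 to hour 2.
AV cabling needs all of venue access (finishes hour 2); stage build (finishes hour 9). That puts its earliest start at hour 9; it finishes at 9 + 5 = hour 14.
Registration desk setup needs all of AV cabling (finishes hour 14, plus 3-hour gap → hour 17); stage build (finishes hour 9). That puts its earliest start at hour 17; it finishes at 17 + 3 = hour 20.
After registration desk setup (finishes hour 20, plus 1-hour gap → hour 21), signage placement can start at hour 21 and finishes at hour 28.
For sound check: signage placement (finishes hour 28, plus 3-hour gap → hour 31); AV cabling (finishes hour 14, plus 3-hour gap → hour 17). Taking the maximum gives a start of hour 31, and it finishes at 31 + 3 = hour 34.
All tasks are finished once the last one completes. Finish times: Venue access at 2, Stage build at 9, AV cabling at 14, Registration desk setup at 20, Signage placement at 28, Sound check at 34. The latest is hour 34.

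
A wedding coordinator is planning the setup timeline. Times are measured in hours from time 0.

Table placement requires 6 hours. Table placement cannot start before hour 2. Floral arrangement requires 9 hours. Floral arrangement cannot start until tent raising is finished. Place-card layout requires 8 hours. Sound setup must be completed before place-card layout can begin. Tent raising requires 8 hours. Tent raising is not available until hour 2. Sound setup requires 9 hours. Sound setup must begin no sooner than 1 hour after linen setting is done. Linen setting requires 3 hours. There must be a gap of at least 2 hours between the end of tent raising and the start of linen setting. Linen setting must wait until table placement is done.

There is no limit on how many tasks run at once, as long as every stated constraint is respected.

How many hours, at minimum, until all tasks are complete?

33

After its own release at hour 2, table placement can start at hour 2 and finishes at hour 8.
Tent raising cannot begin until its own release at hour 2. It runs from hour 2 to 2 + 8 = hour 10.
After tent raising (finishes hour 10), floral arrangement can start at hour 10 and finishes at hour 19.
Linen setting has to wait for tent raising (finishes hour 10, plus 2-hour gap → hour 12); table placement (finishes hour 8). The latest of these is hour 12, so linen setting runs hour 12 to 12 + 3 = hour 15.
Sound setup waits on linen setting (finishes hour 15, plus 1-hour gap → hour 16), so it starts at hour 16 and finishes at 16 + 9 = hour 25.
After sound setup (finishes hour 25), place-card layout can start at hour 25 and finishes at hour 33.
All tasks are finished once the last one completes. Finish times: Tent raising at 10, Table placement at 8, Linen setting at 15, Floral arrangement at 19, Sound setup at 25, Place-card layout at 33. The latest is hour 33.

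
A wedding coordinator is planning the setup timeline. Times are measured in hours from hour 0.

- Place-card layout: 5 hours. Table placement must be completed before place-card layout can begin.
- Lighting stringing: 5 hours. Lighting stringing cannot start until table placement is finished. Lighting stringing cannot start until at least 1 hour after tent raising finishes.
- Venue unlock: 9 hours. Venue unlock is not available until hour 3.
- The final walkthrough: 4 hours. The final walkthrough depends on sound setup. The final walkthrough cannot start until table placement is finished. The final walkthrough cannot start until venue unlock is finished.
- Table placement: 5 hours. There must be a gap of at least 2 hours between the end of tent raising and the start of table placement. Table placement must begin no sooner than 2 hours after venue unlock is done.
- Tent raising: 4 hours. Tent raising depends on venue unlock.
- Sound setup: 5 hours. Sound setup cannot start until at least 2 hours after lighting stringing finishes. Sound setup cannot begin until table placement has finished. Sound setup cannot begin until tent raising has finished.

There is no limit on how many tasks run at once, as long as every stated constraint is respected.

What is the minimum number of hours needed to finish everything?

After its own release at hour 3, venue unlock can start at hour 3 and finishes at hour 12.
After venue unlock (finishes hour 12), tent raising can start at hour 12 and finishes at hour 16.
Table placement cannot start until tent raising (finishes hour 16, plus 2-hour gap → hour 18); venue unlock (finishes hour 12, plus 2-hour gap → hour 14). The controlling bound is hour 18, so table placement finishes at 18 + 5 = hour 23.
Place-card layout cannot begin until table placement (finishes hour 23). It runs from hour 23 to 23 + 5 = hour 28.
Lighting stringing has to wait for table placement (finishes hour 23); tent raising (finishes hour 16, plus 1-hour gap → hour 17). The latest of these is hour 23, so lighting stringing runs hour 23 to 23 + 5 = hour 28.
Sound setup cannot start until lighting stringing (finishes hour 28, plus 2-hour gap → hour 30); table placement (finishes hour 23); tent raising (finishes hour 16). The controlling bound is hour 30, so sound setup finishes at 30 + 5 = hour 35.
The final walkthrough has to wait for sound setup (finishes hour 35); table placement (finishes hour 23); venue unlock (finishes hour 12). The latest of these is hour 35, so the final walkthrough runs hour 35 to 35 + 4 = hour 39.
All tasks are finished once the last one completes. Finish times: Venue unlock at 12, Tent raising at 16, Table placement at 23, Lighting stringing at 28, Sound setup at 35, Place-card layout at 28, The final walkthrough at 39. The latest is hour 39.

39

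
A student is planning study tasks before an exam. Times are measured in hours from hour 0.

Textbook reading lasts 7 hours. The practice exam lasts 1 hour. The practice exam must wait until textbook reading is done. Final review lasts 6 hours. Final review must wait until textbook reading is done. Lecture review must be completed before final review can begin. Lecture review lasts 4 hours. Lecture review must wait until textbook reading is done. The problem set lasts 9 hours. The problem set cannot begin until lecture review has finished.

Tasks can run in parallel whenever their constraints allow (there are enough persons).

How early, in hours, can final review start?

11

Textbook reading can start immediately at hour 0; it finishes at hour 7.
Lecture review waits on textbook reading (finishes hour 7), so it starts at hour 7 and finishes at 7 + 4 = hour 11.
Final review waits on textbook reading (finishes hour 7); lecture review (finishes hour 11). The latest of these is hour 11, which is the earliest final review can start.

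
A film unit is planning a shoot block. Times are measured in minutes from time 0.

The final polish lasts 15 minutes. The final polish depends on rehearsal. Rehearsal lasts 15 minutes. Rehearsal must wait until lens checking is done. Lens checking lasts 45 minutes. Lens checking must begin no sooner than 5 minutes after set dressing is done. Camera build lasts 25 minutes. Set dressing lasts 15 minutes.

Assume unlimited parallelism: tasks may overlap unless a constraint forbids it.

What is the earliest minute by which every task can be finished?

Camera build has no prerequisites, so it starts at minute 0 and finishes at minute 25.
Set dressing can start immediately at minute 0; it finishes at minute 15.
After set dressing (finishes minute 15, plus 5-minute gap → minute 20), lens checking can start at minute 20 and finishes at minute 65.
Rehearsal waits on lens checking (finishes minute 65), so it starts at minute 65 and finishes at 65 + 15 = minute 80.
The final polish waits on rehearsal (finishes minute 80), so it starts at minute 80 and finishes at 80 + 15 = minute 95.
All tasks are finished once the last one completes. Finish times: Set dressing at 15, Camera build at 25, Lens checking at 65, Rehearsal at 80, The final polish at 95. The latest is minute 95.

95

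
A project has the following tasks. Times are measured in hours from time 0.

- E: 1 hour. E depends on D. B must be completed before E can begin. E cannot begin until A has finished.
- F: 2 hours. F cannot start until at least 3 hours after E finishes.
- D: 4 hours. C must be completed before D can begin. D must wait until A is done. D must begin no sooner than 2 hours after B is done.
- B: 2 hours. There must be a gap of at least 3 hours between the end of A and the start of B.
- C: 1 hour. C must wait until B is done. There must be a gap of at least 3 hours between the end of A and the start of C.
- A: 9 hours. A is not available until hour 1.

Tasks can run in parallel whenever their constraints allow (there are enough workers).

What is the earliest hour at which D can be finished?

A waits on its own release at hour 1, so it starts at hour 1 and finishes at 1 + 9 = hour 10.
After A (finishes hour 10, plus 3-hour gap → hour 13), B can start at hour 13 and finishes at hour 15.
For C: B (finishes hour 15); A (finishes hour 10, plus 3-hour gap → hour 13). Taking the maximum gives a start of hour 15, and it finishes at 15 + 1 = hour 16.
D has to wait for C (finishes hour 16); A (finishes hour 10); B (finishes hour 15, plus 2-hour gap → hour 17). The latest of these is hour 17, so D runs hour 17 to 17 + 4 = hour 21.

21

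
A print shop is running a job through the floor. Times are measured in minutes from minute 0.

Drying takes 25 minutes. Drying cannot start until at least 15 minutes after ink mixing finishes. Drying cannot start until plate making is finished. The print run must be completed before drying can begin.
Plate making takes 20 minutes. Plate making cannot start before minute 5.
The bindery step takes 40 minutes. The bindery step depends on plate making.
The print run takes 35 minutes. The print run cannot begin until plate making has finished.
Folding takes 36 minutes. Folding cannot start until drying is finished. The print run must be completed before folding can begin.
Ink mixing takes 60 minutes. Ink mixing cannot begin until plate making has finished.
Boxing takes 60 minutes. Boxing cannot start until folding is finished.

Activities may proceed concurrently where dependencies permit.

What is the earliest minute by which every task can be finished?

221

Plate making cannot begin until its own release at minute 5. It runs from minute 5 to 5 + 20 = minute 25.
The bindery step waits on plate making (finishes minute 25), so it starts at minute 25 and finishes at 25 + 40 = minute 65.
The print run cannot begin until plate making (finishes minute 25). It runs from minute 25 to 25 + 35 = minute 60.
Ink mixing cannot begin until plate making (finishes minute 25). It runs from minute 25 to 25 + 60 = minute 85.
Drying has to wait for ink mixing (finishes minute 85, plus 15-minute gap → minute 100); plate making (finishes minute 25); the print run (finishes minute 60). The latest of these is minute 100, so drying runs minute 100 to 100 + 25 = minute 125.
Folding cannot start until drying (finishes minute 125); the print run (finishes minute 60). The controlling bound is minute 125, so folding finishes at 125 + 36 = minute 161.
Boxing waits on folding (finishes minute 161), so it starts at minute 161 and finishes at 161 + 60 = minute 221.
All tasks are finished once the last one completes. Finish times: Plate making at 25, Ink mixing at 85, The print run at 60, Drying at 125, Folding at 161, The bindery step at 65, Boxing at 221. The latest is minute 221.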